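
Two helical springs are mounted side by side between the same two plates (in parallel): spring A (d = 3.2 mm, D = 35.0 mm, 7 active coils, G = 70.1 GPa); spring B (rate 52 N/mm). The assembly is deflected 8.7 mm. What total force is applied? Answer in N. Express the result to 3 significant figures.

k_A = Gd⁴/(8D³N_a) = (70.1×10³)(3.2⁴)/(8·35.0³·7) = 3.0614 N/mm
Parallel: k_eq = 3.0614 + 52 = 55.061 N/mm
F = k_eq·δ = 55.061·8.7 = 479.03 N

479 N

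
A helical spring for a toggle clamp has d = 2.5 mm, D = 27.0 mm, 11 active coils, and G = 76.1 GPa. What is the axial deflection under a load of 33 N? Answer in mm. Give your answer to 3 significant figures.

19.2 mm

k = Gd⁴/(8D³N_a) = (76.1×10³)(2.5⁴)/(8·27.0³·11) = 1.7162 N/mm
δ = F/k = 33 / 1.7162 = 19.228 mm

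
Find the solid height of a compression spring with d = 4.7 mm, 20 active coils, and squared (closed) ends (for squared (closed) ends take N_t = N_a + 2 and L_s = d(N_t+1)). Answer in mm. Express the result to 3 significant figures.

squared (closed) ends: N_t = N_a + 2 = 20 + 2 = 22
L_s = d·(N_t+1) = 4.7 × 23 = 108.1 mm

108 mm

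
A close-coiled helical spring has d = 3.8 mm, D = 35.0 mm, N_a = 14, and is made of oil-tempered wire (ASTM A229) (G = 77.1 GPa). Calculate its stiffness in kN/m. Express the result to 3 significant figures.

3.35 kN/m

k = Gd⁴/(8D³N_a) = (77.1×10³ × 3.8⁴) / (8 × 35.0³ × 14)
  = 1.60764e+07 / 4.802e+06 = 3.3479 N/mm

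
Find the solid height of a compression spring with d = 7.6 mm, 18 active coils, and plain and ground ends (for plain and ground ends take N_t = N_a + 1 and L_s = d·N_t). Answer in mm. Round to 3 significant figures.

plain and ground ends: N_t = N_a + 1 = 18 + 1 = 19
L_s = d·N_t = 7.6 × 19 = 144.4 mm

144 mm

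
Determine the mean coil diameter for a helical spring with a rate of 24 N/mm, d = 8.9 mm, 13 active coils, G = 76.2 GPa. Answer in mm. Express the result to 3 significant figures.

57.6 mm

D = (Gd⁴/(8N_a·k))^(1/3) = (76.2×10³·8.9⁴/(8·13·24))^(1/3)
  = (191545)^(1/3) = 57.6444 mm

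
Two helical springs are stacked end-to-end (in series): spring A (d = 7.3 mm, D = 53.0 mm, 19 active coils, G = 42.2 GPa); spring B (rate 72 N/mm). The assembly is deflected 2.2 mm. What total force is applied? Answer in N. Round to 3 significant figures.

10.9 N

k_A = Gd⁴/(8D³N_a) = (42.2×10³)(7.3⁴)/(8·53.0³·19) = 5.2958 N/mm
Series: 1/k_eq = 1/5.2958 + 1/72 = 0.20272; k_eq = 4.933 N/mm
F = k_eq·δ = 4.933·2.2 = 10.853 N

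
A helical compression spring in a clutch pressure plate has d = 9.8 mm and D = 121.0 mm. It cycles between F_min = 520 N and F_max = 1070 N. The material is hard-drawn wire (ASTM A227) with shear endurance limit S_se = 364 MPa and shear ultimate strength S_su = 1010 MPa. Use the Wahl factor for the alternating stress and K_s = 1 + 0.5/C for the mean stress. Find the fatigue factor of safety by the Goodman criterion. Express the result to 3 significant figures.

1.84

C = D/d = 121.0/9.8 = 12.3469; K_W = (4C−1)/(4C−4)+0.615/C = 1.1159; K_s = 1+0.5/C = 1.0405
F_a = (F_max−F_min)/2 = 275 N; F_m = (F_max+F_min)/2 = 795 N
τ_a = K_W·8F_aD/(πd³) = 1.1159 × 90.028 = 100.46 MPa
τ_m = K_s·8F_mD/(πd³) = 1.0405 × 260.26 = 270.8 MPa
Goodman: 1/n_f = τ_a/S_se + τ_m/S_su = 100.46/364 + 270.8/1010 = 0.27600 + 0.26812 = 0.54412
n_f = 1/0.54412 = 1.838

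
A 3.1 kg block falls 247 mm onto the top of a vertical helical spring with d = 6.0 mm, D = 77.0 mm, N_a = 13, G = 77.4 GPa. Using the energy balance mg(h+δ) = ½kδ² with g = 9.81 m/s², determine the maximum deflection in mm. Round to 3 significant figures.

k = Gd⁴/(8D³N_a) = (77.4×10³)(6.0⁴)/(8·77.0³·13) = 2.1127 N/mm
W = mg = 3.1 × 9.81 = 30.411 N
½kδ² − Wδ − Wh = 0 → δ = (W + √(W² + 2kWh))/k
δ = (30.411 + √(924.83 + 31739.4))/2.1127 = (30.411 + 180.73)/2.1127 = 99.939 mm

99.9 mm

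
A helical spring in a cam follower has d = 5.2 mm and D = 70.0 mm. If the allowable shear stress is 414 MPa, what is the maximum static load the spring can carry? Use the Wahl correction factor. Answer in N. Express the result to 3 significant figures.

C = D/d = 70.0/5.2 = 13.4615
K_W = (4C−1)/(4C−4) + 0.615/C = 52.846/49.846 + 0.0457 = 1.1059
τ_max = K·8FD/(πd³) → F_max = τ_allow·πd³/(8DK)
F_max = 414·π·5.2³/(8·70.0·1.1059) = 1.8288e+05/619.29 = 295.3 N

295 N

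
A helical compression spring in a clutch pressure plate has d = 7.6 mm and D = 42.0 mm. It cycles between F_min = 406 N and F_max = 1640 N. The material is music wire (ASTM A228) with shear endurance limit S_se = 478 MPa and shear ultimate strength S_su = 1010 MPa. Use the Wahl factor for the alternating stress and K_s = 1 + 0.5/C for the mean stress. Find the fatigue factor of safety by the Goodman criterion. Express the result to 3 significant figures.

C = D/d = 42.0/7.6 = 5.5263; K_W = (4C−1)/(4C−4)+0.615/C = 1.2770; K_s = 1+0.5/C = 1.0905
F_a = (F_max−F_min)/2 = 617 N; F_m = (F_max+F_min)/2 = 1023 N
τ_a = K_W·8F_aD/(πd³) = 1.2770 × 150.33 = 191.96 MPa
τ_m = K_s·8F_mD/(πd³) = 1.0905 × 249.24 = 271.79 MPa
Goodman: 1/n_f = τ_a/S_se + τ_m/S_su = 191.96/478 + 271.79/1010 = 0.40160 + 0.26910 = 0.6707
n_f = 1/0.6707 = 1.491

1.49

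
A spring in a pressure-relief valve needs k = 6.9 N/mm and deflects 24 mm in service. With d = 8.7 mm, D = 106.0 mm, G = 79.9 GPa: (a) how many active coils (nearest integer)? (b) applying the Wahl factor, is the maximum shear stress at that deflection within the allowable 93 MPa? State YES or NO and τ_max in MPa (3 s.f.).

(a) 7 coils; (b) YES, τ_max = 75.5 MPa

N_a = Gd⁴/(8D³k) = (79.9×10³)(8.7⁴)/(8·106.0³·6.9) = 6.963 → N_a = 7
Actual rate k = Gd⁴/(8D³·7) = 6.8631 N/mm
Working load F = kδ = 6.8631·24 = 164.71 N
C = 106.0/8.7 = 12.1839; K_W = (4C−1)/(4C−4)+0.615/C = 1.1175
τ_max = K_W·8FD/(πd³) = 1.1175·67.518 = 75.454 MPa
τ_max ≤ 93 MPa → acceptable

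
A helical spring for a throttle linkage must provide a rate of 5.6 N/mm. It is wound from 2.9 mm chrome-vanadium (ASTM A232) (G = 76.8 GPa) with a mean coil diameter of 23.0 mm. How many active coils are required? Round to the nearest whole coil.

N_a = Gd⁴/(8D³k) = (76.8×10³ × 2.9⁴)/(8 × 23.0³ × 5.6)
    = 5.43192e+06 / 545082 = 9.965 → 10 coils

10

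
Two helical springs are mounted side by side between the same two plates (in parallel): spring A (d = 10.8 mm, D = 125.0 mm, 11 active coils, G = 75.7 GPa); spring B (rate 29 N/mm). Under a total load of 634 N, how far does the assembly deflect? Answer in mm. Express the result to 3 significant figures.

k_A = Gd⁴/(8D³N_a) = (75.7×10³)(10.8⁴)/(8·125.0³·11) = 5.9921 N/mm
Parallel: k_eq = 5.9921 + 29 = 34.992 N/mm
δ = F/k_eq = 634/34.992 = 18.118 mm

18.1 mm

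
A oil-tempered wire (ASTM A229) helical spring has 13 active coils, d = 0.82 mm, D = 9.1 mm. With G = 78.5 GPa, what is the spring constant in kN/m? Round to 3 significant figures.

0.453 kN/m

k = Gd⁴/(8D³N_a) = (78.5×10³ × 0.82⁴) / (8 × 9.1³ × 13)
  = 35491.6 / 78371.4 = 0.45286 N/mm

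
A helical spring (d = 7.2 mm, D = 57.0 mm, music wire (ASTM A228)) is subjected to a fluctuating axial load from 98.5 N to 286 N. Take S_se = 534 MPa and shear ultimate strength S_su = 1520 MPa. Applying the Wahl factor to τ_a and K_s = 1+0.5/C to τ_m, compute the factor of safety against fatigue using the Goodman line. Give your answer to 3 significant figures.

7.50

C = D/d = 57.0/7.2 = 7.9167; K_W = (4C−1)/(4C−4)+0.615/C = 1.1861; K_s = 1+0.5/C = 1.0632
F_a = (F_max−F_min)/2 = 93.75 N; F_m = (F_max+F_min)/2 = 192.25 N
τ_a = K_W·8F_aD/(πd³) = 1.1861 × 36.458 = 43.243 MPa
τ_m = K_s·8F_mD/(πd³) = 1.0632 × 74.763 = 79.484 MPa
Goodman: 1/n_f = τ_a/S_se + τ_m/S_su = 43.243/534 + 79.484/1520 = 0.08098 + 0.05229 = 0.13327
n_f = 1/0.13327 = 7.503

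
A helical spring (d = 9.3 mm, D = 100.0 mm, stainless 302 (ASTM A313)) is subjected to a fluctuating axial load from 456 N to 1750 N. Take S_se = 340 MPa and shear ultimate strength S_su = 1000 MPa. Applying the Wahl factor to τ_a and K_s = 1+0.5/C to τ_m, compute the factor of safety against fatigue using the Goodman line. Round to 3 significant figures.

C = D/d = 100.0/9.3 = 10.7527; K_W = (4C−1)/(4C−4)+0.615/C = 1.1341; K_s = 1+0.5/C = 1.0465
F_a = (F_max−F_min)/2 = 647 N; F_m = (F_max+F_min)/2 = 1103 N
τ_a = K_W·8F_aD/(πd³) = 1.1341 × 204.83 = 232.3 MPa
τ_m = K_s·8F_mD/(πd³) = 1.0465 × 349.19 = 365.43 MPa
Goodman: 1/n_f = τ_a/S_se + τ_m/S_su = 232.3/340 + 365.43/1000 = 0.68323 + 0.36543 = 1.0487
n_f = 1/1.0487 = 0.9536

0.954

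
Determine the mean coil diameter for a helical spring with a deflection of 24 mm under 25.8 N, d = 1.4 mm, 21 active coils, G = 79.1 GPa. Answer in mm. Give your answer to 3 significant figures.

Required rate k = F/δ = 25.8/24 = 1.075 N/mm
D = (Gd⁴/(8N_a·k))^(1/3) = (79.1×10³·1.4⁴/(8·21·1.075))^(1/3)
  = (1682.56)^(1/3) = 11.8939 mm

11.9 mm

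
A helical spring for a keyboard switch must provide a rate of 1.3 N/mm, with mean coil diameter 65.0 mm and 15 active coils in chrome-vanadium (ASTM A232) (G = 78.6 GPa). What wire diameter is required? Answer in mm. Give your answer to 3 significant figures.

d = (8D³N_a·k / G)^(1/4) = (8·65.0³·15·1.3 / (78.6×10³))^0.25
  = (545.06)^0.25 = 4.8318 mm

4.83 mm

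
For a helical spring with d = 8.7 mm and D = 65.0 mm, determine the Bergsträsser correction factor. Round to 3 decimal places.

1.186

C = D/d = 65.0/8.7 = 7.4713
K_B = (4C+2)/(4C−3) = 31.885/26.885 = 1.1860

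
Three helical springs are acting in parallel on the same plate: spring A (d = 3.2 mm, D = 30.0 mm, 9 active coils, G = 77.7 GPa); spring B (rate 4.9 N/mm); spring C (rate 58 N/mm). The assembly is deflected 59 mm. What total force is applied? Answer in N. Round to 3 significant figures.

3960 N

k_A = Gd⁴/(8D³N_a) = (77.7×10³)(3.2⁴)/(8·30.0³·9) = 4.1911 N/mm
Parallel: k_eq = 4.1911 + 4.9 + 58 = 67.091 N/mm
F = k_eq·δ = 67.091·59 = 3958.4 N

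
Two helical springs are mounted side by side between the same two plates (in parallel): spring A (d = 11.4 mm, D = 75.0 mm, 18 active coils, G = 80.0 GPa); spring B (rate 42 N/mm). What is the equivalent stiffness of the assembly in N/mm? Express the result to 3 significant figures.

64.2 N/mm

k_A = Gd⁴/(8D³N_a) = (80.0×10³)(11.4⁴)/(8·75.0³·18) = 22.241 N/mm
Parallel: k_eq = 22.241 + 42 = 64.241 N/mm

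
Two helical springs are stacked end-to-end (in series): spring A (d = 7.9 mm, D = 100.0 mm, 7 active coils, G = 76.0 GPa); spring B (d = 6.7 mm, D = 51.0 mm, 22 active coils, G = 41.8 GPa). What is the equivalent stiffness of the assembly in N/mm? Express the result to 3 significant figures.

k_A = Gd⁴/(8D³N_a) = (76.0×10³)(7.9⁴)/(8·100.0³·7) = 5.2861 N/mm
k_B = Gd⁴/(8D³N_a) = (41.8×10³)(6.7⁴)/(8·51.0³·22) = 3.6079 N/mm
Series: 1/k_eq = 1/5.2861 + 1/3.6079 = 0.46635; k_eq = 2.1443 N/mm

2.14 N/mm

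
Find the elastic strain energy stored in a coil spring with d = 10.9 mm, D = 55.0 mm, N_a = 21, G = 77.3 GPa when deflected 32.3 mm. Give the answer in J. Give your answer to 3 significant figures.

k = Gd⁴/(8D³N_a) = (77.3×10³)(10.9⁴)/(8·55.0³·21) = 39.038 N/mm
U = ½kδ² = 0.5 × 39.038 × 32.3² = 20364 N·mm = 20.364 J

20.4 J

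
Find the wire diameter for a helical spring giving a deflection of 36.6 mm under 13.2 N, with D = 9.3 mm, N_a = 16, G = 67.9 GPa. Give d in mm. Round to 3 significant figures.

Required rate k = F/δ = 13.2/36.6 = 0.36066 N/mm
d = (8D³N_a·k / G)^(1/4) = (8·9.3³·16·0.36066 / (67.9×10³))^0.25
  = (0.54687)^0.25 = 0.8599 mm

0.860 mm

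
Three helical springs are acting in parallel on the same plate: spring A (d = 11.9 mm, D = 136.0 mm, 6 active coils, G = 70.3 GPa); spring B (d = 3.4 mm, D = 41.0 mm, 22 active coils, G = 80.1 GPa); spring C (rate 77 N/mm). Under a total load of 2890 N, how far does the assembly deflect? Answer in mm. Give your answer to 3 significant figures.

32.3 mm

k_A = Gd⁴/(8D³N_a) = (70.3×10³)(11.9⁴)/(8·136.0³·6) = 11.676 N/mm
k_B = Gd⁴/(8D³N_a) = (80.1×10³)(3.4⁴)/(8·41.0³·22) = 0.88244 N/mm
Parallel: k_eq = 11.676 + 0.88244 + 77 = 89.558 N/mm
δ = F/k_eq = 2890/89.558 = 32.27 mm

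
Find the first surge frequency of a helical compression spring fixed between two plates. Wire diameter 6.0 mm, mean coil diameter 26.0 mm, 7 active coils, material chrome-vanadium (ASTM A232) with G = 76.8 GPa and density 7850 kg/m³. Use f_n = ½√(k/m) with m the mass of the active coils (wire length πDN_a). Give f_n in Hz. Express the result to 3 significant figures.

446 Hz

k = Gd⁴/(8D³N_a) = (76.8×10³)(6.0⁴)/(8·26.0³·7) = 101.12 N/mm = 1.0112e+05 N/m
Wire length L = πDN_a = π·26.0·7 = 571.77 mm
m = ρ·(πd²/4)·L = 7850 × 28.274×10⁻⁶ m² × 0.57177 m = 0.12691 kg
f_n = ½√(k/m) = 0.5·√(1.0112e+05/0.12691) = 0.5·√(7.9685e+05) = 446.33 Hz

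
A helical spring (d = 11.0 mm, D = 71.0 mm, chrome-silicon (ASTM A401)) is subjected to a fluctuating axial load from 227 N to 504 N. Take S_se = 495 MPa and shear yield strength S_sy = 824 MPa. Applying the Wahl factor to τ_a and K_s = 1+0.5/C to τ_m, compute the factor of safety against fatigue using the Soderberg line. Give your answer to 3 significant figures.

8.95

C = D/d = 71.0/11.0 = 6.4545; K_W = (4C−1)/(4C−4)+0.615/C = 1.2328; K_s = 1+0.5/C = 1.0775
F_a = (F_max−F_min)/2 = 138.5 N; F_m = (F_max+F_min)/2 = 365.5 N
τ_a = K_W·8F_aD/(πd³) = 1.2328 × 18.814 = 23.193 MPa
τ_m = K_s·8F_mD/(πd³) = 1.0775 × 49.649 = 53.495 MPa
Soderberg: 1/n_f = τ_a/S_se + τ_m/S_sy = 23.193/495 + 53.495/824 = 0.04685 + 0.06492 = 0.11178
n_f = 1/0.11178 = 8.947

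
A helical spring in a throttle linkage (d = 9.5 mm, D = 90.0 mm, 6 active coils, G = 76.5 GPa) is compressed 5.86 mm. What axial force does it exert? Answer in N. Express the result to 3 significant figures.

104 N

k = Gd⁴/(8D³N_a) = (76.5×10³)(9.5⁴)/(8·90.0³·6) = 17.807 N/mm
F = k·δ = 17.807 × 5.86 = 104.35 N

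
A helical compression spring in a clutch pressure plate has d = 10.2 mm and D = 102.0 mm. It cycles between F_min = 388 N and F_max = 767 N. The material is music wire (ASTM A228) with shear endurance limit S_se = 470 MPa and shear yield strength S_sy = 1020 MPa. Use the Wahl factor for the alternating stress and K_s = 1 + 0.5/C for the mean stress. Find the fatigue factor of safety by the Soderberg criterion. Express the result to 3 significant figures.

C = D/d = 102.0/10.2 = 10.0000; K_W = (4C−1)/(4C−4)+0.615/C = 1.1448; K_s = 1+0.5/C = 1.0500
F_a = (F_max−F_min)/2 = 189.5 N; F_m = (F_max+F_min)/2 = 577.5 N
τ_a = K_W·8F_aD/(πd³) = 1.1448 × 46.382 = 53.1 MPa
τ_m = K_s·8F_mD/(πd³) = 1.0500 × 141.35 = 148.42 MPa
Soderberg: 1/n_f = τ_a/S_se + τ_m/S_sy = 53.1/470 + 148.42/1020 = 0.11298 + 0.14551 = 0.25848
n_f = 1/0.25848 = 3.869

3.87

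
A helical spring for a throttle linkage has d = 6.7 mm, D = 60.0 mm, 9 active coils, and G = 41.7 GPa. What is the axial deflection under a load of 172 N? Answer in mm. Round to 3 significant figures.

k = Gd⁴/(8D³N_a) = (41.7×10³)(6.7⁴)/(8·60.0³·9) = 5.4032 N/mm
δ = F/k = 172 / 5.4032 = 31.833 mm

31.8 mm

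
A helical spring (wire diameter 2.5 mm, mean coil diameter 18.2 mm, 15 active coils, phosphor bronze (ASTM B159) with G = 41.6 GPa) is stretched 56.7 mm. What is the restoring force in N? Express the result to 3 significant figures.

k = Gd⁴/(8D³N_a) = (41.6×10³)(2.5⁴)/(8·18.2³·15) = 2.2462 N/mm
F = k·δ = 2.2462 × 56.7 = 127.36 N

127 N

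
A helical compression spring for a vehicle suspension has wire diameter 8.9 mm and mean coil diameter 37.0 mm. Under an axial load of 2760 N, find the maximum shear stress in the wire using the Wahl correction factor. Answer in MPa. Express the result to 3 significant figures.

511 MPa

Spring index C = D/d = 37.0/8.9 = 4.1573
K_W = (4C−1)/(4C−4) + 0.615/C = 15.629/12.629 + 0.1479 = 1.3855
τ₀ = 8FD/(πd³) = 8·2760·37.0/(π·8.9³) = 816960/2214.7 = 368.88 MPa
τ_max = K·τ₀ = 1.3855 × 368.88 = 511.07 MPa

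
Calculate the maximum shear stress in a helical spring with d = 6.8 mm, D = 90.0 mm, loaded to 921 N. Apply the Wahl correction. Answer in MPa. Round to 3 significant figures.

744 MPa

Spring index C = D/d = 90.0/6.8 = 13.2353
K_W = (4C−1)/(4C−4) + 0.615/C = 51.941/48.941 + 0.0465 = 1.1078
τ₀ = 8FD/(πd³) = 8·921·90.0/(π·6.8³) = 663120/987.82 = 671.3 MPa
τ_max = K·τ₀ = 1.1078 × 671.3 = 743.64 MPa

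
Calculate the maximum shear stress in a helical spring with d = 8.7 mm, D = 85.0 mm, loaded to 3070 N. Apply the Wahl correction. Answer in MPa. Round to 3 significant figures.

Spring index C = D/d = 85.0/8.7 = 9.7701
K_W = (4C−1)/(4C−4) + 0.615/C = 38.080/35.080 + 0.0629 = 1.1485
τ₀ = 8FD/(πd³) = 8·3070·85.0/(π·8.7³) = 2.0876e+06/2068.7 = 1009.1 MPa
τ_max = K·τ₀ = 1.1485 × 1009.1 = 1158.9 MPa

1160 MPa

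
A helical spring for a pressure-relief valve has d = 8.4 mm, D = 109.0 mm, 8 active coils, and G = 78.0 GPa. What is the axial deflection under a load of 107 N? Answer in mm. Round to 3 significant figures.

k = Gd⁴/(8D³N_a) = (78.0×10³)(8.4⁴)/(8·109.0³·8) = 4.6855 N/mm
δ = F/k = 107 / 4.6855 = 22.837 mm

22.8 mm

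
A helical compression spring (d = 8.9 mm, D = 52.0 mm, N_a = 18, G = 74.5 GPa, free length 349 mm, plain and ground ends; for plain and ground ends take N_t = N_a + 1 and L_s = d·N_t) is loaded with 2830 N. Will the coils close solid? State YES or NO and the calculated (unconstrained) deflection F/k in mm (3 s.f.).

k = Gd⁴/(8D³N_a) = (74.5×10³)(8.9⁴)/(8·52.0³·18) = 23.086 N/mm
N_t = 19; L_s = 8.9·19 = 169.1 mm; δ_solid = L₀ − L_s = 349 − 169.1 = 179.9 mm
δ = F/k = 2830/23.086 = 122.59 mm
δ < δ_solid → spring does not go solid

NO, δ = 123 mm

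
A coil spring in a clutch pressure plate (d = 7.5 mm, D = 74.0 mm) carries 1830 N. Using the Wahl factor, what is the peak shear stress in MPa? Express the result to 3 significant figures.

Spring index C = D/d = 74.0/7.5 = 9.8667
K_W = (4C−1)/(4C−4) + 0.615/C = 38.467/35.467 + 0.0623 = 1.1469
τ₀ = 8FD/(πd³) = 8·1830·74.0/(π·7.5³) = 1.08336e+06/1325.4 = 817.41 MPa
τ_max = K·τ₀ = 1.1469 × 817.41 = 937.5 MPa

938 MPa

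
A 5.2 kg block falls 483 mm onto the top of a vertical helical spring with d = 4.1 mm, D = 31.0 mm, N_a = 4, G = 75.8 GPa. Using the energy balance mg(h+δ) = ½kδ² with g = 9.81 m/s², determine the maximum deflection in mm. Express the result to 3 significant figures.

49.2 mm

k = Gd⁴/(8D³N_a) = (75.8×10³)(4.1⁴)/(8·31.0³·4) = 22.468 N/mm
W = mg = 5.2 × 9.81 = 51.012 N
½kδ² − Wδ − Wh = 0 → δ = (W + √(W² + 2kWh))/k
δ = (51.012 + √(2602.2 + 1.10718e+06))/22.468 = (51.012 + 1053.5)/22.468 = 49.157 mm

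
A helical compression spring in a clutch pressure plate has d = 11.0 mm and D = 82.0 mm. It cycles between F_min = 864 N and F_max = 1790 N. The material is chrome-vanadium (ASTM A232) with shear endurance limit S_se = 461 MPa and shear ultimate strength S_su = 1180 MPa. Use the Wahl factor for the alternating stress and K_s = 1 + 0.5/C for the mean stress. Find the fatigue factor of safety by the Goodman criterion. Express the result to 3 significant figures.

2.65

C = D/d = 82.0/11.0 = 7.4545; K_W = (4C−1)/(4C−4)+0.615/C = 1.1987; K_s = 1+0.5/C = 1.0671
F_a = (F_max−F_min)/2 = 463 N; F_m = (F_max+F_min)/2 = 1327 N
τ_a = K_W·8F_aD/(πd³) = 1.1987 × 72.637 = 87.07 MPa
τ_m = K_s·8F_mD/(πd³) = 1.0671 × 208.18 = 222.15 MPa
Goodman: 1/n_f = τ_a/S_se + τ_m/S_su = 87.07/461 + 222.15/1180 = 0.18887 + 0.18826 = 0.37713
n_f = 1/0.37713 = 2.652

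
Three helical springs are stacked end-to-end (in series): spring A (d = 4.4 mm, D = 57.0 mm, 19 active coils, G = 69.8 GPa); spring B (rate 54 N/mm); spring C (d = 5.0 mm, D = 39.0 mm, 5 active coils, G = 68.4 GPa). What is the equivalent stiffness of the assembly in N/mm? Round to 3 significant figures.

k_A = Gd⁴/(8D³N_a) = (69.8×10³)(4.4⁴)/(8·57.0³·19) = 0.92939 N/mm
k_C = Gd⁴/(8D³N_a) = (68.4×10³)(5.0⁴)/(8·39.0³·5) = 18.017 N/mm
Series: 1/k_eq = 1/0.92939 + 1/54 + 1/18.017 = 1.15; k_eq = 0.86957 N/mm

0.870 N/mm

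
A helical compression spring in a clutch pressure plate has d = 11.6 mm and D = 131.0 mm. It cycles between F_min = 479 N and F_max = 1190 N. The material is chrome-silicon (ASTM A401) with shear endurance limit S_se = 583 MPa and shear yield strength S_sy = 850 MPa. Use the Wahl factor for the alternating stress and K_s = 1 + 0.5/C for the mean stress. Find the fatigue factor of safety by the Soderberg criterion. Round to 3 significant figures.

2.73

C = D/d = 131.0/11.6 = 11.2931; K_W = (4C−1)/(4C−4)+0.615/C = 1.1273; K_s = 1+0.5/C = 1.0443
F_a = (F_max−F_min)/2 = 355.5 N; F_m = (F_max+F_min)/2 = 834.5 N
τ_a = K_W·8F_aD/(πd³) = 1.1273 × 75.976 = 85.65 MPa
τ_m = K_s·8F_mD/(πd³) = 1.0443 × 178.35 = 186.24 MPa
Soderberg: 1/n_f = τ_a/S_se + τ_m/S_sy = 85.65/583 + 186.24/850 = 0.14691 + 0.21911 = 0.36602
n_f = 1/0.36602 = 2.732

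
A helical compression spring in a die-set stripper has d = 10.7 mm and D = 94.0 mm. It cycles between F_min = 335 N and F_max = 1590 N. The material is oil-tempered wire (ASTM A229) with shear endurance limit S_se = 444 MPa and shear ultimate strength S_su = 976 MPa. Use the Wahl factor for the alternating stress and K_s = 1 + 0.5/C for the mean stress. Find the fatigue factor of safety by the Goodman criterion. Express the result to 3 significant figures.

1.90

C = D/d = 94.0/10.7 = 8.7850; K_W = (4C−1)/(4C−4)+0.615/C = 1.1663; K_s = 1+0.5/C = 1.0569
F_a = (F_max−F_min)/2 = 627.5 N; F_m = (F_max+F_min)/2 = 962.5 N
τ_a = K_W·8F_aD/(πd³) = 1.1663 × 122.61 = 143.01 MPa
τ_m = K_s·8F_mD/(πd³) = 1.0569 × 188.07 = 198.77 MPa
Goodman: 1/n_f = τ_a/S_se + τ_m/S_su = 143.01/444 + 198.77/976 = 0.32209 + 0.20366 = 0.52575
n_f = 1/0.52575 = 1.902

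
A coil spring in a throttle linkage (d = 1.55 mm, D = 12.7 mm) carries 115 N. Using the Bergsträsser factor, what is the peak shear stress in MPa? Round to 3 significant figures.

1170 MPa

Spring index C = D/d = 12.7/1.55 = 8.1935
K_B = (4C+2)/(4C−3) = 34.774/29.774 = 1.1679
τ₀ = 8FD/(πd³) = 8·115·12.7/(π·1.55³) = 11684/11.699 = 998.73 MPa
τ_max = K·τ₀ = 1.1679 × 998.73 = 1166.4 MPa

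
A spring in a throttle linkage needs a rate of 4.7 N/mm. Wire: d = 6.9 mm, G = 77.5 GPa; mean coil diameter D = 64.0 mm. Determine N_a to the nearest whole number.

N_a = Gd⁴/(8D³k) = (77.5×10³ × 6.9⁴)/(8 × 64.0³ × 4.7)
    = 1.7567e+08 / 9.85661e+06 = 17.82 → 18 coils

18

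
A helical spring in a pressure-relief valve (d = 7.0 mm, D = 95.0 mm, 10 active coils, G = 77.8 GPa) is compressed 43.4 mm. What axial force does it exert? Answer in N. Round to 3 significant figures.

118 N

k = Gd⁴/(8D³N_a) = (77.8×10³)(7.0⁴)/(8·95.0³·10) = 2.7234 N/mm
F = k·δ = 2.7234 × 43.4 = 118.2 N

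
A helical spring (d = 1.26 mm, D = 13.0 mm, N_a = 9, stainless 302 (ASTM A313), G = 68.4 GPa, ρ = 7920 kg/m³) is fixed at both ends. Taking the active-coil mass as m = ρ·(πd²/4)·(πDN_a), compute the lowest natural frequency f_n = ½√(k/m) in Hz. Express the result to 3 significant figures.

k = Gd⁴/(8D³N_a) = (68.4×10³)(1.26⁴)/(8·13.0³·9) = 1.0899 N/mm = 1089.9 N/m
Wire length L = πDN_a = π·13.0·9 = 367.57 mm
m = ρ·(πd²/4)·L = 7920 × 1.2469×10⁻⁶ m² × 0.36757 m = 0.0036299 kg
f_n = ½√(k/m) = 0.5·√(1089.9/0.0036299) = 0.5·√(3.0025e+05) = 273.98 Hz

274 Hz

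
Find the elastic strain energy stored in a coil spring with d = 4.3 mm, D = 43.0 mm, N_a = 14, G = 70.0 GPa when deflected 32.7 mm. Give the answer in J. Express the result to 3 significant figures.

1.44 J

k = Gd⁴/(8D³N_a) = (70.0×10³)(4.3⁴)/(8·43.0³·14) = 2.6875 N/mm
U = ½kδ² = 0.5 × 2.6875 × 32.7² = 1436.9 N·mm = 1.4369 J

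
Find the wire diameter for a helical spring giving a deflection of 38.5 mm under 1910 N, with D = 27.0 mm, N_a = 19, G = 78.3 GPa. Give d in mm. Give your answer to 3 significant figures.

6.60 mm

Required rate k = F/δ = 1910/38.5 = 49.61 N/mm
d = (8D³N_a·k / G)^(1/4) = (8·27.0³·19·49.61 / (78.3×10³))^0.25
  = (1895.6)^0.25 = 6.5984 mm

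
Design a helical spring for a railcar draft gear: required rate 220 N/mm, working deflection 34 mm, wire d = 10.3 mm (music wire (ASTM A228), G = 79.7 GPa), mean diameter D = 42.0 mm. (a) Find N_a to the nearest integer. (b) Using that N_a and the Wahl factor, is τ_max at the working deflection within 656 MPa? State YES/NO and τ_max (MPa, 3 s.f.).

(a) 7 coils; (b) NO, τ_max = 1000 MPa

N_a = Gd⁴/(8D³k) = (79.7×10³)(10.3⁴)/(8·42.0³·220) = 6.879 → N_a = 7
Actual rate k = Gd⁴/(8D³·7) = 216.21 N/mm
Working load F = kδ = 216.21·34 = 7351.1 N
C = 42.0/10.3 = 4.0777; K_W = (4C−1)/(4C−4)+0.615/C = 1.3945
τ_max = K_W·8FD/(πd³) = 1.3945·719.5 = 1003.3 MPa
τ_max > 656 MPa → exceeds allowable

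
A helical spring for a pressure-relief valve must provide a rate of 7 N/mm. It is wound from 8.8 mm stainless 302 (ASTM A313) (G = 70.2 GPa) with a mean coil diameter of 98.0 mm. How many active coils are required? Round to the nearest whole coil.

N_a = Gd⁴/(8D³k) = (70.2×10³ × 8.8⁴)/(8 × 98.0³ × 7)
    = 4.20986e+08 / 5.27068e+07 = 7.987 → 8 coils

8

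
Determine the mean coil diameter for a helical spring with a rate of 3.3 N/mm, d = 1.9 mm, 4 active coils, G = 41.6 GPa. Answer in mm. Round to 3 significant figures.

17.3 mm

D = (Gd⁴/(8N_a·k))^(1/3) = (41.6×10³·1.9⁴/(8·4·3.3))^(1/3)
  = (5133.86)^(1/3) = 17.2510 mm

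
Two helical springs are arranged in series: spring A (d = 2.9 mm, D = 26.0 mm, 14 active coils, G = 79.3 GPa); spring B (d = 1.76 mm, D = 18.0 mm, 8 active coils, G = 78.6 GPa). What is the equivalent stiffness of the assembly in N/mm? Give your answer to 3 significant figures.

k_A = Gd⁴/(8D³N_a) = (79.3×10³)(2.9⁴)/(8·26.0³·14) = 2.8492 N/mm
k_B = Gd⁴/(8D³N_a) = (78.6×10³)(1.76⁴)/(8·18.0³·8) = 2.0206 N/mm
Series: 1/k_eq = 1/2.8492 + 1/2.0206 = 0.84588; k_eq = 1.1822 N/mm

1.18 N/mm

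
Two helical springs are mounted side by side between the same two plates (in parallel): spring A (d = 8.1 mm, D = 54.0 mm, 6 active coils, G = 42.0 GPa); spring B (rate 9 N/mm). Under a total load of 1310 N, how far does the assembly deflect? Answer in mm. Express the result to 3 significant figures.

39.8 mm

k_A = Gd⁴/(8D³N_a) = (42.0×10³)(8.1⁴)/(8·54.0³·6) = 23.92 N/mm
Parallel: k_eq = 23.92 + 9 = 32.92 N/mm
δ = F/k_eq = 1310/32.92 = 39.793 mm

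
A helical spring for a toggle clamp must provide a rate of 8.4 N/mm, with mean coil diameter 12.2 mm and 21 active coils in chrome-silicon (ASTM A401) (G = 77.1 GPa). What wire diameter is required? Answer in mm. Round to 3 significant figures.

2.40 mm

d = (8D³N_a·k / G)^(1/4) = (8·12.2³·21·8.4 / (77.1×10³))^0.25
  = (33.236)^0.25 = 2.4011 mm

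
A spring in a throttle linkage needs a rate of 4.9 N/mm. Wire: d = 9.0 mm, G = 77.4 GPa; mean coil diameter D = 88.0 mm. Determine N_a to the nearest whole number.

19

N_a = Gd⁴/(8D³k) = (77.4×10³ × 9.0⁴)/(8 × 88.0³ × 4.9)
    = 5.07821e+08 / 2.67137e+07 = 19.01 → 19 coils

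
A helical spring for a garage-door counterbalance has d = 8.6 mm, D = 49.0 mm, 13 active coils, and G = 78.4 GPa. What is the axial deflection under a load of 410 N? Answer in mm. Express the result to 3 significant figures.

11.7 mm

k = Gd⁴/(8D³N_a) = (78.4×10³)(8.6⁴)/(8·49.0³·13) = 35.05 N/mm
δ = F/k = 410 / 35.05 = 11.698 mm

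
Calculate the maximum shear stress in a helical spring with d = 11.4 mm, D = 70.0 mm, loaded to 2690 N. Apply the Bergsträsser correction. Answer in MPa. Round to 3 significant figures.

399 MPa

Spring index C = D/d = 70.0/11.4 = 6.1404
K_B = (4C+2)/(4C−3) = 26.561/21.561 = 1.2319
τ₀ = 8FD/(πd³) = 8·2690·70.0/(π·11.4³) = 1.5064e+06/4654.4 = 323.65 MPa
τ_max = K·τ₀ = 1.2319 × 323.65 = 398.7 MPa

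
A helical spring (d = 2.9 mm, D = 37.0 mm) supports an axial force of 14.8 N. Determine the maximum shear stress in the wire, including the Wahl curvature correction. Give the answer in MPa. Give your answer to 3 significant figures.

Spring index C = D/d = 37.0/2.9 = 12.7586
K_W = (4C−1)/(4C−4) + 0.615/C = 50.034/47.034 + 0.0482 = 1.1120
τ₀ = 8FD/(πd³) = 8·14.8·37.0/(π·2.9³) = 4380.8/76.62 = 57.175 MPa
τ_max = K·τ₀ = 1.1120 × 57.175 = 63.578 MPa

63.6 MPa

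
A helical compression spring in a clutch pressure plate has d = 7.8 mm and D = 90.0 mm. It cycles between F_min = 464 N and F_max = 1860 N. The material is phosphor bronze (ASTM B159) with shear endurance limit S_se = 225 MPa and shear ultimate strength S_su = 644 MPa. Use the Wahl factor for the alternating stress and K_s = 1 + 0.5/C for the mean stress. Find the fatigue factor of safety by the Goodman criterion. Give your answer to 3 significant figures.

C = D/d = 90.0/7.8 = 11.5385; K_W = (4C−1)/(4C−4)+0.615/C = 1.1245; K_s = 1+0.5/C = 1.0433
F_a = (F_max−F_min)/2 = 698 N; F_m = (F_max+F_min)/2 = 1162 N
τ_a = K_W·8F_aD/(πd³) = 1.1245 × 337.1 = 379.05 MPa
τ_m = K_s·8F_mD/(πd³) = 1.0433 × 561.18 = 585.5 MPa
Goodman: 1/n_f = τ_a/S_se + τ_m/S_su = 379.05/225 + 585.5/644 = 1.68469 + 0.90916 = 2.5938
n_f = 1/2.5938 = 0.3855

0.386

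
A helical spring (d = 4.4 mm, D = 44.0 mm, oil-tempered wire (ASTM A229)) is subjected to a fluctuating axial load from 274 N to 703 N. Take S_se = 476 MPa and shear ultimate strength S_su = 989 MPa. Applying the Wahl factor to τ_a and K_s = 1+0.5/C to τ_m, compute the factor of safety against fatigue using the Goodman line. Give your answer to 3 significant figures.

C = D/d = 44.0/4.4 = 10.0000; K_W = (4C−1)/(4C−4)+0.615/C = 1.1448; K_s = 1+0.5/C = 1.0500
F_a = (F_max−F_min)/2 = 214.5 N; F_m = (F_max+F_min)/2 = 488.5 N
τ_a = K_W·8F_aD/(πd³) = 1.1448 × 282.14 = 323 MPa
τ_m = K_s·8F_mD/(πd³) = 1.0500 × 642.54 = 674.67 MPa
Goodman: 1/n_f = τ_a/S_se + τ_m/S_su = 323/476 + 674.67/989 = 0.67857 + 0.68217 = 1.3607
n_f = 1/1.3607 = 0.7349

0.735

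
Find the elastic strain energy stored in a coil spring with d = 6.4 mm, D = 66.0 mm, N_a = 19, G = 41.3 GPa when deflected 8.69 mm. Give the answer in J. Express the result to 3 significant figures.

0.0599 J

k = Gd⁴/(8D³N_a) = (41.3×10³)(6.4⁴)/(8·66.0³·19) = 1.5856 N/mm
U = ½kδ² = 0.5 × 1.5856 × 8.69² = 59.869 N·mm = 0.059869 J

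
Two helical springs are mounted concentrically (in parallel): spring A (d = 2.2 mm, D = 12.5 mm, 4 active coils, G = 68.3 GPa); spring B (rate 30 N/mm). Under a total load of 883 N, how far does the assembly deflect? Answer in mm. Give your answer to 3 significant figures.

15.9 mm

k_A = Gd⁴/(8D³N_a) = (68.3×10³)(2.2⁴)/(8·12.5³·4) = 25.599 N/mm
Parallel: k_eq = 25.599 + 30 = 55.599 N/mm
δ = F/k_eq = 883/55.599 = 15.881 mm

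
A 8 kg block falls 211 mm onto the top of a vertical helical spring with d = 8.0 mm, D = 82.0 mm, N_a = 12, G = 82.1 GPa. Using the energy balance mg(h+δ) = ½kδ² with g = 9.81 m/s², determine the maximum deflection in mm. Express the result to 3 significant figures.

k = Gd⁴/(8D³N_a) = (82.1×10³)(8.0⁴)/(8·82.0³·12) = 6.3532 N/mm
W = mg = 8 × 9.81 = 78.48 N
½kδ² − Wδ − Wh = 0 → δ = (W + √(W² + 2kWh))/k
δ = (78.48 + √(6159.1 + 210408))/6.3532 = (78.48 + 465.37)/6.3532 = 85.603 mm

85.6 mm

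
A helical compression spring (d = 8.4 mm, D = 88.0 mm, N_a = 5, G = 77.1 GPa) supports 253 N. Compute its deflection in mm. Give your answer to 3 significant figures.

18.0 mm

k = Gd⁴/(8D³N_a) = (77.1×10³)(8.4⁴)/(8·88.0³·5) = 14.082 N/mm
δ = F/k = 253 / 14.082 = 17.966 mm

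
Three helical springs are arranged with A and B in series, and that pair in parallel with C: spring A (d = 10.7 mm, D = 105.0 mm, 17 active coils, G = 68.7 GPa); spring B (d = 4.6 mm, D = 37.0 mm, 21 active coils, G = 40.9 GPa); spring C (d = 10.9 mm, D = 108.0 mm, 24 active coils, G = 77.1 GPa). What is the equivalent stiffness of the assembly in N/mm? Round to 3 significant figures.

6.06 N/mm

k_A = Gd⁴/(8D³N_a) = (68.7×10³)(10.7⁴)/(8·105.0³·17) = 5.7199 N/mm
k_B = Gd⁴/(8D³N_a) = (40.9×10³)(4.6⁴)/(8·37.0³·21) = 2.152 N/mm
k_C = Gd⁴/(8D³N_a) = (77.1×10³)(10.9⁴)/(8·108.0³·24) = 4.4997 N/mm
Springs A,B series: k_AB = 1/(1/5.7199+1/2.152) = 1.5637 N/mm; parallel with C: k_eq = 1.5637+4.4997 = 6.0634 N/mm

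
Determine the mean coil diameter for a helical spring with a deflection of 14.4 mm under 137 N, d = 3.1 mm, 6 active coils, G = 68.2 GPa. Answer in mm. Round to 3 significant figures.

24.0 mm

Required rate k = F/δ = 137/14.4 = 9.5139 N/mm
D = (Gd⁴/(8N_a·k))^(1/3) = (68.2×10³·3.1⁴/(8·6·9.5139))^(1/3)
  = (13792.1)^(1/3) = 23.9816 mm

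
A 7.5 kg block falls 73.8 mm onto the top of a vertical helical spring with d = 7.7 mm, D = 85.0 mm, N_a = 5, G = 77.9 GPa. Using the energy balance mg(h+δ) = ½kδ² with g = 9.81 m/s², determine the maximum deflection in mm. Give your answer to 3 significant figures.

k = Gd⁴/(8D³N_a) = (77.9×10³)(7.7⁴)/(8·85.0³·5) = 11.148 N/mm
W = mg = 7.5 × 9.81 = 73.575 N
½kδ² − Wδ − Wh = 0 → δ = (W + √(W² + 2kWh))/k
δ = (73.575 + √(5413.3 + 121060))/11.148 = (73.575 + 355.63)/11.148 = 38.502 mm

38.5 mm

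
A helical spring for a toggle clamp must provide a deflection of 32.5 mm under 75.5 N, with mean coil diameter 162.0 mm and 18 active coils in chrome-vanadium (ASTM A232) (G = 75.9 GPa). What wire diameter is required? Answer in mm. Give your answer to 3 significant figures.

Required rate k = F/δ = 75.5/32.5 = 2.3231 N/mm
d = (8D³N_a·k / G)^(1/4) = (8·162.0³·18·2.3231 / (75.9×10³))^0.25
  = (18738)^0.25 = 11.6999 mm

11.7 mm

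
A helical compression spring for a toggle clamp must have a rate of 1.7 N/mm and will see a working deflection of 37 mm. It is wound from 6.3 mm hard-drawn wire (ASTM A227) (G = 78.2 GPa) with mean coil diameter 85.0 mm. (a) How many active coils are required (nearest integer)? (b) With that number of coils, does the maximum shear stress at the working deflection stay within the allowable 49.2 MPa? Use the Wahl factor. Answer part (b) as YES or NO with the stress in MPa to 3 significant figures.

(a) 15 coils; (b) NO, τ_max = 59.2 MPa

N_a = Gd⁴/(8D³k) = (78.2×10³)(6.3⁴)/(8·85.0³·1.7) = 14.75 → N_a = 15
Actual rate k = Gd⁴/(8D³·15) = 1.6716 N/mm
Working load F = kδ = 1.6716·37 = 61.849 N
C = 85.0/6.3 = 13.4921; K_W = (4C−1)/(4C−4)+0.615/C = 1.1056
τ_max = K_W·8FD/(πd³) = 1.1056·53.539 = 59.194 MPa
τ_max > 49.2 MPa → exceeds allowable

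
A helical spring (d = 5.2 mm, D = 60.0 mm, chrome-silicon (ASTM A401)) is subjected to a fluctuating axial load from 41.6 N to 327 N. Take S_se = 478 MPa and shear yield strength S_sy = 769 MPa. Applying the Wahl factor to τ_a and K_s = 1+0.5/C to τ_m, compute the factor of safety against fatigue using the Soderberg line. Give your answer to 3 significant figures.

C = D/d = 60.0/5.2 = 11.5385; K_W = (4C−1)/(4C−4)+0.615/C = 1.1245; K_s = 1+0.5/C = 1.0433
F_a = (F_max−F_min)/2 = 142.7 N; F_m = (F_max+F_min)/2 = 184.3 N
τ_a = K_W·8F_aD/(πd³) = 1.1245 × 155.06 = 174.36 MPa
τ_m = K_s·8F_mD/(πd³) = 1.0433 × 200.27 = 208.94 MPa
Soderberg: 1/n_f = τ_a/S_se + τ_m/S_sy = 174.36/478 + 208.94/769 = 0.36477 + 0.27171 = 0.63648
n_f = 1/0.63648 = 1.571

1.57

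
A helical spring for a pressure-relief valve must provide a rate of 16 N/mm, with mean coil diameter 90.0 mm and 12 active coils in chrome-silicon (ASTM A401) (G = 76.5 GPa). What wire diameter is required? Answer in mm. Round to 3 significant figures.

d = (8D³N_a·k / G)^(1/4) = (8·90.0³·12·16 / (76.5×10³))^0.25
  = (14637)^0.25 = 10.9993 mm

11.0 mm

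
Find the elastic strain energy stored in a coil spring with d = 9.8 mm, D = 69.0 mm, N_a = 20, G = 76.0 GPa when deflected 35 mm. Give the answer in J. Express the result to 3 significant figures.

k = Gd⁴/(8D³N_a) = (76.0×10³)(9.8⁴)/(8·69.0³·20) = 13.337 N/mm
U = ½kδ² = 0.5 × 13.337 × 35² = 8168.8 N·mm = 8.1688 J

8.17 J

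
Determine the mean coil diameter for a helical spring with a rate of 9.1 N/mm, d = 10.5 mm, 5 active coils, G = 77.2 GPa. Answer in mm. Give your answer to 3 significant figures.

D = (Gd⁴/(8N_a·k))^(1/3) = (77.2×10³·10.5⁴/(8·5·9.1))^(1/3)
  = (2.57794e+06)^(1/3) = 137.1169 mm

137 mm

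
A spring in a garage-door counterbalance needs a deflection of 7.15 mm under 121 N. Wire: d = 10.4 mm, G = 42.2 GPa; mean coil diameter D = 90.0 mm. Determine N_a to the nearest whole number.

5

Required rate k = F/δ = 121/7.15 = 16.923 N/mm
N_a = Gd⁴/(8D³k) = (42.2×10³ × 10.4⁴)/(8 × 90.0³ × 16.923)
    = 4.9368e+08 / 9.86954e+07 = 5.002 → 5 coils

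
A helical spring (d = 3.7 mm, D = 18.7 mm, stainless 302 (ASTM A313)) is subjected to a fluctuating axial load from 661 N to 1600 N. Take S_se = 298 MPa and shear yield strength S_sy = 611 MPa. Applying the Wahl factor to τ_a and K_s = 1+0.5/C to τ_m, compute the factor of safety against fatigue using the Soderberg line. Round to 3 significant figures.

C = D/d = 18.7/3.7 = 5.0541; K_W = (4C−1)/(4C−4)+0.615/C = 1.3067; K_s = 1+0.5/C = 1.0989
F_a = (F_max−F_min)/2 = 469.5 N; F_m = (F_max+F_min)/2 = 1130.5 N
τ_a = K_W·8F_aD/(πd³) = 1.3067 × 441.38 = 576.74 MPa
τ_m = K_s·8F_mD/(πd³) = 1.0989 × 1062.8 = 1167.9 MPa
Soderberg: 1/n_f = τ_a/S_se + τ_m/S_sy = 576.74/298 + 1167.9/611 = 1.93538 + 1.91151 = 3.8469
n_f = 1/3.8469 = 0.26

0.260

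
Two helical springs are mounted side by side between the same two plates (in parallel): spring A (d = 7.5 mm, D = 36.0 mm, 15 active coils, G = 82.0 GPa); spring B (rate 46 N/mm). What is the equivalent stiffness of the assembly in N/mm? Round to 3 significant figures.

k_A = Gd⁴/(8D³N_a) = (82.0×10³)(7.5⁴)/(8·36.0³·15) = 46.342 N/mm
Parallel: k_eq = 46.342 + 46 = 92.342 N/mm

92.3 N/mm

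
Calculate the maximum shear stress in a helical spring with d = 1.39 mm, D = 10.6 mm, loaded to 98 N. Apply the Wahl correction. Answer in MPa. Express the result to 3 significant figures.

1180 MPa

Spring index C = D/d = 10.6/1.39 = 7.6259
K_W = (4C−1)/(4C−4) + 0.615/C = 29.504/26.504 + 0.0806 = 1.1938
τ₀ = 8FD/(πd³) = 8·98·10.6/(π·1.39³) = 8310.4/8.4371 = 984.98 MPa
τ_max = K·τ₀ = 1.1938 × 984.98 = 1175.9 MPa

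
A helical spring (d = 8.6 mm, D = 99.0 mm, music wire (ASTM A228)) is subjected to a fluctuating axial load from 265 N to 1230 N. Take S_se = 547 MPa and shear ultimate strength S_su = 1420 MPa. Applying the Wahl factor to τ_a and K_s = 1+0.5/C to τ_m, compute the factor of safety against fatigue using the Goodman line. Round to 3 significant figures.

C = D/d = 99.0/8.6 = 11.5116; K_W = (4C−1)/(4C−4)+0.615/C = 1.1248; K_s = 1+0.5/C = 1.0434
F_a = (F_max−F_min)/2 = 482.5 N; F_m = (F_max+F_min)/2 = 747.5 N
τ_a = K_W·8F_aD/(πd³) = 1.1248 × 191.24 = 215.1 MPa
τ_m = K_s·8F_mD/(πd³) = 1.0434 × 296.27 = 309.14 MPa
Goodman: 1/n_f = τ_a/S_se + τ_m/S_su = 215.1/547 + 309.14/1420 = 0.39324 + 0.21770 = 0.61094
n_f = 1/0.61094 = 1.637

1.64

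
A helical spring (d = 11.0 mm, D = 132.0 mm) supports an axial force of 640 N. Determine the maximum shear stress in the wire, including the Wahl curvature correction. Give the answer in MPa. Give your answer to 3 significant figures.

Spring index C = D/d = 132.0/11.0 = 12.0000
K_W = (4C−1)/(4C−4) + 0.615/C = 47.000/44.000 + 0.0512 = 1.1194
τ₀ = 8FD/(πd³) = 8·640·132.0/(π·11.0³) = 675840/4181.5 = 161.63 MPa
τ_max = K·τ₀ = 1.1194 × 161.63 = 180.93 MPa

181 MPa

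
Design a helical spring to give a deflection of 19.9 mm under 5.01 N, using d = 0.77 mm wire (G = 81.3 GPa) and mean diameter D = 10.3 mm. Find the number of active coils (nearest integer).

13

Required rate k = F/δ = 5.01/19.9 = 0.25176 N/mm
N_a = Gd⁴/(8D³k) = (81.3×10³ × 0.77⁴)/(8 × 10.3³ × 0.25176)
    = 28579.4 / 2200.83 = 12.99 → 13 coils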